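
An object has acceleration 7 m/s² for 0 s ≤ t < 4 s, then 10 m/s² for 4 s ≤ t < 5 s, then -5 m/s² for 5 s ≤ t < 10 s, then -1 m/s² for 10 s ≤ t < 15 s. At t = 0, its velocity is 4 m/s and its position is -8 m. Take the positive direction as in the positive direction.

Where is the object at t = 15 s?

On each constant-a segment, Δv = aΔt and Δx = v₀Δt + ½aΔt²; chain segment to segment.
0–4 s: v starts 4 m/s; Δx = 4·4 + ½·7·4² = 72 m; v ends 32 m/s.
4–5 s: v starts 32 m/s; Δx = 32·1 + ½·10·1² = 37 m; v ends 42 m/s.
5–10 s: v starts 42 m/s; Δx = 42·5 + ½·-5·5² = 147.5 m; v ends 17 m/s.
10–15 s: v starts 17 m/s; Δx = 17·5 + ½·-1·5² = 72.5 m; v ends 12 m/s.
x(15) = -8 + Σ Δx = 321 m.

321 m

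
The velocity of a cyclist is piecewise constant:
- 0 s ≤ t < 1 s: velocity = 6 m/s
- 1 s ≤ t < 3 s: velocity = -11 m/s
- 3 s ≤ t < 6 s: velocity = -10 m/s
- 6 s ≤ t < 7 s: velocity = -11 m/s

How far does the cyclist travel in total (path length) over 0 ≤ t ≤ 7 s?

Distance (not displacement) is the total path length: add the absolute areas under v-t.
0–1 s: |6| × 1 = 6 m
1–3 s: |-11| × 2 = 22 m
3–6 s: |-10| × 3 = 30 m
6–7 s: |-11| × 1 = 11 m
Total distance = 69 m

69 m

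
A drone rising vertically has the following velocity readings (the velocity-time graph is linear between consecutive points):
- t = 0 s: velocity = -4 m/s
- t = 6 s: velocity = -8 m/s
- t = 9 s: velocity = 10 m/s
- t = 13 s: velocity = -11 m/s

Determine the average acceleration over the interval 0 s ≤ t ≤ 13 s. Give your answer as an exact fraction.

-7/13 m/s²

Average acceleration = Δv/Δt = (-11 − -4)/(13 − 0) = -7/13 m/s².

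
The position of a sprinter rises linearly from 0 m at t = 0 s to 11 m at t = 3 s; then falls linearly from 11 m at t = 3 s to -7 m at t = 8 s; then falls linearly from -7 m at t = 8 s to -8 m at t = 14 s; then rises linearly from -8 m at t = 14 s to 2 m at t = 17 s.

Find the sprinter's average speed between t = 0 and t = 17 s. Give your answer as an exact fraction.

40/17 m/s

Average speed = (total path length)/(elapsed time); on a piecewise-linear x-t graph the path length is Σ|Δx|.
0–3 s: |Δx| = |11 − 0| = 11 m
3–8 s: |Δx| = |-7 − 11| = 18 m
8–14 s: |Δx| = |-8 − -7| = 1 m
14–17 s: |Δx| = |2 − -8| = 10 m
Total path = 40 m; average speed = 40/17 = 40/17 m/s.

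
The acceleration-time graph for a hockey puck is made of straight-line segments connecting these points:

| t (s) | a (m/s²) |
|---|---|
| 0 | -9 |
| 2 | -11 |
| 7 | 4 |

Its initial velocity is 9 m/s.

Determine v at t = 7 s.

-28.5 m/s

Δv equals the area under the a-t graph; then v = v₀ + Δv.
0–2 s: ½(-9 + -11)(2) = -20 m/s
2–7 s: ½(-11 + 4)(5) = -17.5 m/s
Δv = -37.5 m/s, so v(7) = 9 + (-37.5) = -28.5 m/s.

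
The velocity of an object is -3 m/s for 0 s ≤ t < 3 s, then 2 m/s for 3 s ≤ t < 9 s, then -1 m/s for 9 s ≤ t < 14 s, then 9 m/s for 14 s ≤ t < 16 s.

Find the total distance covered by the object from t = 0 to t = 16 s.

44 m

Total distance travelled is ∫|v| dt — sum the magnitudes of each area piece.
0–3 s: |-3| × 3 = 9 m
3–9 s: |2| × 6 = 12 m
9–14 s: |-1| × 5 = 5 m
14–16 s: |9| × 2 = 18 m
Total distance = 44 m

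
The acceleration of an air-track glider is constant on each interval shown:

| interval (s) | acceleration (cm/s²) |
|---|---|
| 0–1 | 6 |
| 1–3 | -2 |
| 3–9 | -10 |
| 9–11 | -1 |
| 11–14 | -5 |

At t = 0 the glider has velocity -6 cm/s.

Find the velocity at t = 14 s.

Δv equals the area under the a-t graph; then v = v₀ + Δv.
0–1 s: 6 × 1 = 6 cm/s
1–3 s: -2 × 2 = -4 cm/s
3–9 s: -10 × 6 = -60 cm/s
9–11 s: -1 × 2 = -2 cm/s
11–14 s: -5 × 3 = -15 cm/s
Δv = -75 cm/s, so v(14) = -6 + (-75) = -81 cm/s.

-81 cm/s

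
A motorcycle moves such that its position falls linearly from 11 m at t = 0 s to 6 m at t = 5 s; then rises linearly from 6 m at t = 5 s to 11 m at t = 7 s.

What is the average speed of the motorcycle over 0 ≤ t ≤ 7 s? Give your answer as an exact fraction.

Average speed = (total path length)/(elapsed time); on a piecewise-linear x-t graph the path length is Σ|Δx|.
0–5 s: |Δx| = |6 − 11| = 5 m
5–7 s: |Δx| = |11 − 6| = 5 m
Total path = 10 m; average speed = 10/7 = 10/7 m/s.

10/7 m/s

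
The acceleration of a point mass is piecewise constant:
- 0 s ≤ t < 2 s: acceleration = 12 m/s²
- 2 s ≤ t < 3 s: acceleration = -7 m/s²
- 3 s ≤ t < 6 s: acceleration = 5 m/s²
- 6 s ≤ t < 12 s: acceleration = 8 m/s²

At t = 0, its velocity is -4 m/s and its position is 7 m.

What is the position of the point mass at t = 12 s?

413 m

On each constant-a segment, Δv = aΔt and Δx = v₀Δt + ½aΔt²; chain segment to segment.
0–2 s: v starts -4 m/s; Δx = -4·2 + ½·12·2² = 16 m; v ends 20 m/s.
2–3 s: v starts 20 m/s; Δx = 20·1 + ½·-7·1² = 16.5 m; v ends 13 m/s.
3–6 s: v starts 13 m/s; Δx = 13·3 + ½·5·3² = 61.5 m; v ends 28 m/s.
6–12 s: v starts 28 m/s; Δx = 28·6 + ½·8·6² = 312 m; v ends 76 m/s.
x(12) = 7 + Σ Δx = 413 m.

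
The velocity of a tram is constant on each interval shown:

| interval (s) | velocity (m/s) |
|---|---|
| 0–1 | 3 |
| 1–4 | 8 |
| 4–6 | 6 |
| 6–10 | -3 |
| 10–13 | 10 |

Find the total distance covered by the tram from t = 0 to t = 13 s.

81 m

Total distance travelled is ∫|v| dt — sum the magnitudes of each area piece.
0–1 s: |3| × 1 = 3 m
1–4 s: |8| × 3 = 24 m
4–6 s: |6| × 2 = 12 m
6–10 s: |-3| × 4 = 12 m
10–13 s: |10| × 3 = 30 m
Total distance = 81 m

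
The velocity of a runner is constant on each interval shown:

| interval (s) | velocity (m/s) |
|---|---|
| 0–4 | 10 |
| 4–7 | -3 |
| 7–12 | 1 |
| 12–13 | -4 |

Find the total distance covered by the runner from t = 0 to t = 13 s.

Distance (not displacement) is the total path length: add the absolute areas under v-t.
0–4 s: |10| × 4 = 40 m
4–7 s: |-3| × 3 = 9 m
7–12 s: |1| × 5 = 5 m
12–13 s: |-4| × 1 = 4 m
Total distance = 58 m

58 m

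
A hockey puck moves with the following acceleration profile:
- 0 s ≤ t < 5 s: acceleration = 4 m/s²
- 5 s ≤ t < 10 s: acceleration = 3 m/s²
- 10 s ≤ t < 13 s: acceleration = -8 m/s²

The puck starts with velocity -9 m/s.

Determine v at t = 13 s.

Δv equals the area under the a-t graph; then v = v₀ + Δv.
0–5 s: 4 × 5 = 20 m/s
5–10 s: 3 × 5 = 15 m/s
10–13 s: -8 × 3 = -24 m/s
Δv = 11 m/s, so v(13) = -9 + (11) = 2 m/s.

2 m/s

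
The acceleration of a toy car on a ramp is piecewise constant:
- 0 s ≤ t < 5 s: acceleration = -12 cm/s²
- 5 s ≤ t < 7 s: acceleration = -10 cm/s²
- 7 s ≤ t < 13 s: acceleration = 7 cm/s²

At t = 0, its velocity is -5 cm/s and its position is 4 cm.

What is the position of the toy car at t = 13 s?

-705 cm

On each constant-a segment, Δv = aΔt and Δx = v₀Δt + ½aΔt²; chain segment to segment.
0–5 s: v starts -5 cm/s; Δx = -5·5 + ½·-12·5² = -175 cm; v ends -65 cm/s.
5–7 s: v starts -65 cm/s; Δx = -65·2 + ½·-10·2² = -150 cm; v ends -85 cm/s.
7–13 s: v starts -85 cm/s; Δx = -85·6 + ½·7·6² = -384 cm; v ends -43 cm/s.
x(13) = 4 + Σ Δx = -705 cm.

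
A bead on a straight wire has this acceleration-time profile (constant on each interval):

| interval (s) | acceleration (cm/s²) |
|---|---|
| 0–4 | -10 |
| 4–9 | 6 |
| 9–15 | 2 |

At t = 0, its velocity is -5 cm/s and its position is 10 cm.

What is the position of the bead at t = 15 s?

-294 cm

On each constant-a segment, Δv = aΔt and Δx = v₀Δt + ½aΔt²; chain segment to segment.
0–4 s: v starts -5 cm/s; Δx = -5·4 + ½·-10·4² = -100 cm; v ends -45 cm/s.
4–9 s: v starts -45 cm/s; Δx = -45·5 + ½·6·5² = -150 cm; v ends -15 cm/s.
9–15 s: v starts -15 cm/s; Δx = -15·6 + ½·2·6² = -54 cm; v ends -3 cm/s.
x(15) = 10 + Σ Δx = -294 cm.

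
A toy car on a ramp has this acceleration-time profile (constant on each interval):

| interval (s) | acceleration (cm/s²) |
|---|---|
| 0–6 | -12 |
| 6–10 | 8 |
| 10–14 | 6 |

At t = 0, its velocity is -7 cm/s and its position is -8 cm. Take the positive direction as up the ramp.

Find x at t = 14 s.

On each constant-a segment, Δv = aΔt and Δx = v₀Δt + ½aΔt²; chain segment to segment.
0–6 s: v starts -7 cm/s; Δx = -7·6 + ½·-12·6² = -258 cm; v ends -79 cm/s.
6–10 s: v starts -79 cm/s; Δx = -79·4 + ½·8·4² = -252 cm; v ends -47 cm/s.
10–14 s: v starts -47 cm/s; Δx = -47·4 + ½·6·4² = -140 cm; v ends -23 cm/s.
x(14) = -8 + Σ Δx = -658 cm.

-658 cm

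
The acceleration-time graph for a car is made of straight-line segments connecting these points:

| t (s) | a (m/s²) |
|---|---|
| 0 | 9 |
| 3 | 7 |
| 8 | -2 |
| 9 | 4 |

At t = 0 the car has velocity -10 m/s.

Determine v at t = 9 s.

Δv equals the area under the a-t graph; then v = v₀ + Δv.
0–3 s: ½(9 + 7)(3) = 24 m/s
3–8 s: ½(7 + -2)(5) = 12.5 m/s
8–9 s: ½(-2 + 4)(1) = 1 m/s
Δv = 37.5 m/s, so v(9) = -10 + (37.5) = 27.5 m/s.

27.5 m/s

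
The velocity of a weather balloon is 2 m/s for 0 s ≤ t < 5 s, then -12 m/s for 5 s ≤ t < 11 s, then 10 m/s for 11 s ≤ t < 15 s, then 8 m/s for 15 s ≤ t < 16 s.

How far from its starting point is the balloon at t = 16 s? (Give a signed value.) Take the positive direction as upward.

-14 m

Displacement is the signed area under the v-t curve.
0–5 s: 2 × 5 = 10 m
5–11 s: -12 × 6 = -72 m
11–15 s: 10 × 4 = 40 m
15–16 s: 8 × 1 = 8 m
Net displacement = -14 m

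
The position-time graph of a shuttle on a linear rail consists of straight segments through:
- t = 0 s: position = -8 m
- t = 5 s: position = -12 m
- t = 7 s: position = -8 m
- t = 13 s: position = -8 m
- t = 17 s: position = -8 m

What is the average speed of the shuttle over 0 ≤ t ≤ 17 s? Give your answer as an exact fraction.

8/17 m/s

Average speed = (total path length)/(elapsed time); on a piecewise-linear x-t graph the path length is Σ|Δx|.
0–5 s: |Δx| = |-12 − -8| = 4 m
5–7 s: |Δx| = |-8 − -12| = 4 m
7–13 s: |Δx| = |-8 − -8| = 0 m
13–17 s: |Δx| = |-8 − -8| = 0 m
Total path = 8 m; average speed = 8/17 = 8/17 m/s.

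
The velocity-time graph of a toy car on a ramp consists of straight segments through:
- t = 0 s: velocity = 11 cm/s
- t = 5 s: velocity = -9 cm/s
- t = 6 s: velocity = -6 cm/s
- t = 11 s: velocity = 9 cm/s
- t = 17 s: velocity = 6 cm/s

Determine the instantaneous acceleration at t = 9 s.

Acceleration is the slope of the v-t graph on 6–11 s: (9 − -6)/(11 − 6) = 3 cm/s².

3 cm/s²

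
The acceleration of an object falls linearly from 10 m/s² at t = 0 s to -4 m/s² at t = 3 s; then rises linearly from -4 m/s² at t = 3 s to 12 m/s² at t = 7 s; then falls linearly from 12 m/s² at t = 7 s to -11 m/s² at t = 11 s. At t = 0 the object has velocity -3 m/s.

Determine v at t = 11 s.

24 m/s

Δv equals the area under the a-t graph; then v = v₀ + Δv.
0–3 s: ½(10 + -4)(3) = 9 m/s
3–7 s: ½(-4 + 12)(4) = 16 m/s
7–11 s: ½(12 + -11)(4) = 2 m/s
Δv = 27 m/s, so v(11) = -3 + (27) = 24 m/s.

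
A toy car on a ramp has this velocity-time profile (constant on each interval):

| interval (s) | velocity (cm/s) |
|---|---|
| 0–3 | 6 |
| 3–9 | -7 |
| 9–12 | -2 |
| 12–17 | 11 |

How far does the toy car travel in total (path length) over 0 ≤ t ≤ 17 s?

121 cm

Distance (not displacement) is the total path length: add the absolute areas under v-t.
0–3 s: |6| × 3 = 18 cm
3–9 s: |-7| × 6 = 42 cm
9–12 s: |-2| × 3 = 6 cm
12–17 s: |11| × 5 = 55 cm
Total distance = 121 cm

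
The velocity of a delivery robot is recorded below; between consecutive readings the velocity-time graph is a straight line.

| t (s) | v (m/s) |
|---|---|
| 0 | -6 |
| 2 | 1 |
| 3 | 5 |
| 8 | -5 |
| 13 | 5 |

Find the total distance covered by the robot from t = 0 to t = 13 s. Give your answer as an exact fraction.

233/7 m

Total distance travelled is ∫|v| dt — sum the magnitudes of each area piece.
0–2 s: v = 0 at t = 12/7 s; triangle areas 36/7 + 1/7 = 37/7 m
2–3 s: |½(1 + 5)(1)| = 3 m
3–8 s: v = 0 at t = 5.5 s; triangle areas 6.25 + 6.25 = 12.5 m
8–13 s: v = 0 at t = 10.5 s; triangle areas 6.25 + 6.25 = 12.5 m
Total distance = 233/7 m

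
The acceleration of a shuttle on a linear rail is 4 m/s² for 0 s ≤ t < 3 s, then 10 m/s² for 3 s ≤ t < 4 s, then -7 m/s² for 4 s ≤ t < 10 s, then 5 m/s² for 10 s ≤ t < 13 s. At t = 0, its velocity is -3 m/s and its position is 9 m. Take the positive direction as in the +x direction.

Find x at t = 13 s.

-26.5 m

On each constant-a segment, Δv = aΔt and Δx = v₀Δt + ½aΔt²; chain segment to segment.
0–3 s: v starts -3 m/s; Δx = -3·3 + ½·4·3² = 9 m; v ends 9 m/s.
3–4 s: v starts 9 m/s; Δx = 9·1 + ½·10·1² = 14 m; v ends 19 m/s.
4–10 s: v starts 19 m/s; Δx = 19·6 + ½·-7·6² = -12 m; v ends -23 m/s.
10–13 s: v starts -23 m/s; Δx = -23·3 + ½·5·3² = -46.5 m; v ends -8 m/s.
x(13) = 9 + Σ Δx = -26.5 m.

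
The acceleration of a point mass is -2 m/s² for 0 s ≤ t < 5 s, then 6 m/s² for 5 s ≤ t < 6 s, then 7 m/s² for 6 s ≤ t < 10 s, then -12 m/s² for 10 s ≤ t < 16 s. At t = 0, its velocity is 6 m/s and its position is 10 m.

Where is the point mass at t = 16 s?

42 m

On each constant-a segment, Δv = aΔt and Δx = v₀Δt + ½aΔt²; chain segment to segment.
0–5 s: v starts 6 m/s; Δx = 6·5 + ½·-2·5² = 5 m; v ends -4 m/s.
5–6 s: v starts -4 m/s; Δx = -4·1 + ½·6·1² = -1 m; v ends 2 m/s.
6–10 s: v starts 2 m/s; Δx = 2·4 + ½·7·4² = 64 m; v ends 30 m/s.
10–16 s: v starts 30 m/s; Δx = 30·6 + ½·-12·6² = -36 m; v ends -42 m/s.
x(16) = 10 + Σ Δx = 42 m.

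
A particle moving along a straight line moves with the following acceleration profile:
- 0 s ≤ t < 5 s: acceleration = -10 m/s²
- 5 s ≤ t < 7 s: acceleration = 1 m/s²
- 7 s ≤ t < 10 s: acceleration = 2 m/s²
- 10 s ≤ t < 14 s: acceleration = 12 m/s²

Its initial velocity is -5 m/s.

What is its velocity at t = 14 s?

Δv equals the area under the a-t graph; then v = v₀ + Δv.
0–5 s: -10 × 5 = -50 m/s
5–7 s: 1 × 2 = 2 m/s
7–10 s: 2 × 3 = 6 m/s
10–14 s: 12 × 4 = 48 m/s
Δv = 6 m/s, so v(14) = -5 + (6) = 1 m/s.

1 m/s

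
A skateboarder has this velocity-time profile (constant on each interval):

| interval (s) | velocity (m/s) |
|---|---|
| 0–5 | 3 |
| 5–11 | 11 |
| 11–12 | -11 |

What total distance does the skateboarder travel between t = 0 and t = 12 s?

92 m

Total distance travelled is ∫|v| dt — sum the magnitudes of each area piece.
0–5 s: |3| × 5 = 15 m
5–11 s: |11| × 6 = 66 m
11–12 s: |-11| × 1 = 11 m
Total distance = 92 m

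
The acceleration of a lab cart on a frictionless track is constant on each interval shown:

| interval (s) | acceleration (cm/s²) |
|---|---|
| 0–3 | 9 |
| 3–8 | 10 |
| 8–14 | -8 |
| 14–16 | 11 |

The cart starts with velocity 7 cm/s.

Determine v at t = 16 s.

58 cm/s

Δv equals the area under the a-t graph; then v = v₀ + Δv.
0–3 s: 9 × 3 = 27 cm/s
3–8 s: 10 × 5 = 50 cm/s
8–14 s: -8 × 6 = -48 cm/s
14–16 s: 11 × 2 = 22 cm/s
Δv = 51 cm/s, so v(16) = 7 + (51) = 58 cm/s.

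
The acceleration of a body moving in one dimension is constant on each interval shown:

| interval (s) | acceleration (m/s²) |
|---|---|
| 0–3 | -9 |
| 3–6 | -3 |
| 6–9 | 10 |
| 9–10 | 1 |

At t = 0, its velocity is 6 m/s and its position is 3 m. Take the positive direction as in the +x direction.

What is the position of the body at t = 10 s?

On each constant-a segment, Δv = aΔt and Δx = v₀Δt + ½aΔt²; chain segment to segment.
0–3 s: v starts 6 m/s; Δx = 6·3 + ½·-9·3² = -22.5 m; v ends -21 m/s.
3–6 s: v starts -21 m/s; Δx = -21·3 + ½·-3·3² = -76.5 m; v ends -30 m/s.
6–9 s: v starts -30 m/s; Δx = -30·3 + ½·10·3² = -45 m; v ends 0 m/s.
9–10 s: v starts 0 m/s; Δx = 0·1 + ½·1·1² = 0.5 m; v ends 1 m/s.
x(10) = 3 + Σ Δx = -140.5 m.

-140.5 m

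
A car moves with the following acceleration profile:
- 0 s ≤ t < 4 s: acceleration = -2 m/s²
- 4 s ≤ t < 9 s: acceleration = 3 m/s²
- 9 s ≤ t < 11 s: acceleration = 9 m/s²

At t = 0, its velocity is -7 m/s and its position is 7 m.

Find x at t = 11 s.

-56.5 m

On each constant-a segment, Δv = aΔt and Δx = v₀Δt + ½aΔt²; chain segment to segment.
0–4 s: v starts -7 m/s; Δx = -7·4 + ½·-2·4² = -44 m; v ends -15 m/s.
4–9 s: v starts -15 m/s; Δx = -15·5 + ½·3·5² = -37.5 m; v ends 0 m/s.
9–11 s: v starts 0 m/s; Δx = 0·2 + ½·9·2² = 18 m; v ends 18 m/s.
x(11) = 7 + Σ Δx = -56.5 m.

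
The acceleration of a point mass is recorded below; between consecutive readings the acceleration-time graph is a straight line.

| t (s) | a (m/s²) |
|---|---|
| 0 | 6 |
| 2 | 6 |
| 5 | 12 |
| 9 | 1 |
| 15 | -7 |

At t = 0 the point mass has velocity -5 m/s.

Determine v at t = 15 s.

42 m/s

Δv equals the area under the a-t graph; then v = v₀ + Δv.
0–2 s: 6 × 2 = 12 m/s
2–5 s: ½(6 + 12)(3) = 27 m/s
5–9 s: ½(12 + 1)(4) = 26 m/s
9–15 s: ½(1 + -7)(6) = -18 m/s
Δv = 47 m/s, so v(15) = -5 + (47) = 42 m/s.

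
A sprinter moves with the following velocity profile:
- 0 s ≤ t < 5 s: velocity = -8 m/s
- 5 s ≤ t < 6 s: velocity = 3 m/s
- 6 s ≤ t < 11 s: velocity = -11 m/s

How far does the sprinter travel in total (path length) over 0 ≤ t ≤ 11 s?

Distance (not displacement) is the total path length: add the absolute areas under v-t.
0–5 s: |-8| × 5 = 40 m
5–6 s: |3| × 1 = 3 m
6–11 s: |-11| × 5 = 55 m
Total distance = 98 m

98 m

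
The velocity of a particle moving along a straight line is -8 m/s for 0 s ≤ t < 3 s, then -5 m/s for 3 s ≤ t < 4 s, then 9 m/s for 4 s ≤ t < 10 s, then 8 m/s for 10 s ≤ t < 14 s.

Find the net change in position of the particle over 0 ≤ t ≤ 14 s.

57 m

Net displacement equals the area under the velocity-time graph (areas below the axis count negative).
0–3 s: -8 × 3 = -24 m
3–4 s: -5 × 1 = -5 m
4–10 s: 9 × 6 = 54 m
10–14 s: 8 × 4 = 32 m
Net displacement = 57 m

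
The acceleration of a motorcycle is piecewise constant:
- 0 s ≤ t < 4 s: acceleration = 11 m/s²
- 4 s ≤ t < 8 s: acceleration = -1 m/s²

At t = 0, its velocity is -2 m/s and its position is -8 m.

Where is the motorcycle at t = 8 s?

On each constant-a segment, Δv = aΔt and Δx = v₀Δt + ½aΔt²; chain segment to segment.
0–4 s: v starts -2 m/s; Δx = -2·4 + ½·11·4² = 80 m; v ends 42 m/s.
4–8 s: v starts 42 m/s; Δx = 42·4 + ½·-1·4² = 160 m; v ends 38 m/s.
x(8) = -8 + Σ Δx = 232 m.

232 m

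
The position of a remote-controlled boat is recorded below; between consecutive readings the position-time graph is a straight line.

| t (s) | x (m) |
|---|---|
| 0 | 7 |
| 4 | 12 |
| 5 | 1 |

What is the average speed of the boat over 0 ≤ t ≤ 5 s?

Average speed = (total path length)/(elapsed time); on a piecewise-linear x-t graph the path length is Σ|Δx|.
0–4 s: |Δx| = |12 − 7| = 5 m
4–5 s: |Δx| = |1 − 12| = 11 m
Total path = 16 m; average speed = 16/5 = 3.2 m/s.

3.2 m/s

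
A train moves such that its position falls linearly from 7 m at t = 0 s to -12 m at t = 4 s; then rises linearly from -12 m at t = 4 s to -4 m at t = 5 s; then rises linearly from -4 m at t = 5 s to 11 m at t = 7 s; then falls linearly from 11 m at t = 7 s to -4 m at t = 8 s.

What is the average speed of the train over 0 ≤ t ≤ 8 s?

7.125 m/s

Average speed = (total path length)/(elapsed time); on a piecewise-linear x-t graph the path length is Σ|Δx|.
0–4 s: |Δx| = |-12 − 7| = 19 m
4–5 s: |Δx| = |-4 − -12| = 8 m
5–7 s: |Δx| = |11 − -4| = 15 m
7–8 s: |Δx| = |-4 − 11| = 15 m
Total path = 57 m; average speed = 57/8 = 7.125 m/s.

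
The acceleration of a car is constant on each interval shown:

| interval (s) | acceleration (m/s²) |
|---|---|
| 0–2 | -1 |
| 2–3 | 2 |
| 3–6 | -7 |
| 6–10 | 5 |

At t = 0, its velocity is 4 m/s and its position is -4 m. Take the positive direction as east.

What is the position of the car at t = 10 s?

-42.5 m

On each constant-a segment, Δv = aΔt and Δx = v₀Δt + ½aΔt²; chain segment to segment.
0–2 s: v starts 4 m/s; Δx = 4·2 + ½·-1·2² = 6 m; v ends 2 m/s.
2–3 s: v starts 2 m/s; Δx = 2·1 + ½·2·1² = 3 m; v ends 4 m/s.
3–6 s: v starts 4 m/s; Δx = 4·3 + ½·-7·3² = -19.5 m; v ends -17 m/s.
6–10 s: v starts -17 m/s; Δx = -17·4 + ½·5·4² = -28 m; v ends 3 m/s.
x(10) = -4 + Σ Δx = -42.5 m.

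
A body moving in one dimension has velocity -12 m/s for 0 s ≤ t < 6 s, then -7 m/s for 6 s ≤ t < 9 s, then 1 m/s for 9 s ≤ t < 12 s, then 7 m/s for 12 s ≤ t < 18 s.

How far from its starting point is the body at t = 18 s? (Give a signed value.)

-48 m

Displacement is the signed area under the v-t curve.
0–6 s: -12 × 6 = -72 m
6–9 s: -7 × 3 = -21 m
9–12 s: 1 × 3 = 3 m
12–18 s: 7 × 6 = 42 m
Net displacement = -48 m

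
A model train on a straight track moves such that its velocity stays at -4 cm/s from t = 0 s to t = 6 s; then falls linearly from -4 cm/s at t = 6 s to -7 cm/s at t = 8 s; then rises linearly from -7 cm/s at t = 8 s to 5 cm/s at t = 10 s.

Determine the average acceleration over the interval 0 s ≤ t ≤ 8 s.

Average acceleration = Δv/Δt = (-7 − -4)/(8 − 0) = -0.375 cm/s².

-0.375 cm/s²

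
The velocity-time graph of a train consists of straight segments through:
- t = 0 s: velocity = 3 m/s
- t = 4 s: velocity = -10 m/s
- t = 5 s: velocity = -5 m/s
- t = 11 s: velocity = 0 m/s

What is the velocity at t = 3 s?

On 0–4 s the graph is linear from 3 to -10 m/s: v(3) = 3 + (-10 − 3)·(3 − 0)/(4 − 0) = -6.75 m/s.

-6.75 m/s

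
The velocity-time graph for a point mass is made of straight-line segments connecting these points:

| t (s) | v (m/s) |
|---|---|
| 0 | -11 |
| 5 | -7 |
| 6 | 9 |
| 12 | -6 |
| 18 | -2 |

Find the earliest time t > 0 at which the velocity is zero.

t = 5.4375 s

v changes sign on 5–6 s (from -7 to 9); the graph is linear there, so v = 0 at t = 5 + (7)·(6 − 5)/(9 − -7) = 5.4375 s.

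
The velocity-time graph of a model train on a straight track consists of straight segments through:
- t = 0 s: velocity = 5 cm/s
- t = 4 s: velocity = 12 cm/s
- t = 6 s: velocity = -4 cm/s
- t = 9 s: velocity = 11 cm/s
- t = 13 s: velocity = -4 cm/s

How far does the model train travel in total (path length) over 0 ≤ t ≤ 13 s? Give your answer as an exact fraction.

Distance (not displacement) is the total path length: add the absolute areas under v-t.
0–4 s: |½(5 + 12)(4)| = 34 cm
4–6 s: v = 0 at t = 5.5 s; triangle areas 9 + 1 = 10 cm
6–9 s: v = 0 at t = 6.8 s; triangle areas 1.6 + 12.1 = 13.7 cm
9–13 s: v = 0 at t = 179/15 s; triangle areas 242/15 + 32/15 = 274/15 cm
Total distance = 2279/30 cm

2279/30 cm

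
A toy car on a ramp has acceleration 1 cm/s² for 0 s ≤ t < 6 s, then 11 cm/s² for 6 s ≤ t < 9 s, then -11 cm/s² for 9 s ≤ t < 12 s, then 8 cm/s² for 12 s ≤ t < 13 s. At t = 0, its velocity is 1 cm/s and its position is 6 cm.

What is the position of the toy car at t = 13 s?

182 cm

On each constant-a segment, Δv = aΔt and Δx = v₀Δt + ½aΔt²; chain segment to segment.
0–6 s: v starts 1 cm/s; Δx = 1·6 + ½·1·6² = 24 cm; v ends 7 cm/s.
6–9 s: v starts 7 cm/s; Δx = 7·3 + ½·11·3² = 70.5 cm; v ends 40 cm/s.
9–12 s: v starts 40 cm/s; Δx = 40·3 + ½·-11·3² = 70.5 cm; v ends 7 cm/s.
12–13 s: v starts 7 cm/s; Δx = 7·1 + ½·8·1² = 11 cm; v ends 15 cm/s.
x(13) = 6 + Σ Δx = 182 cm.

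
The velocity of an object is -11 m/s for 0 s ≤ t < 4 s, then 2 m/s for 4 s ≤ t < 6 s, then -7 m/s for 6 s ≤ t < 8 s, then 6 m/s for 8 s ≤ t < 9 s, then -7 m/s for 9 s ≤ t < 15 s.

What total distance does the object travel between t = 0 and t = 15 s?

Total distance travelled is ∫|v| dt — sum the magnitudes of each area piece.
0–4 s: |-11| × 4 = 44 m
4–6 s: |2| × 2 = 4 m
6–8 s: |-7| × 2 = 14 m
8–9 s: |6| × 1 = 6 m
9–15 s: |-7| × 6 = 42 m
Total distance = 110 m

110 m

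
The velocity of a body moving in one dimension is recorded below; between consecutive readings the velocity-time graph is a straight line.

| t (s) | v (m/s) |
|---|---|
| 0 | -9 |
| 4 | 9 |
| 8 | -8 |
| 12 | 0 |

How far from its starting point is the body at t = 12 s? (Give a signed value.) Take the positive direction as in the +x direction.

-14 m

Net displacement equals the area under the velocity-time graph (areas below the axis count negative).
0–4 s: ½(-9 + 9)(4) = 0 m
4–8 s: ½(9 + -8)(4) = 2 m
8–12 s: ½(-8 + 0)(4) = -16 m
Net displacement = -14 m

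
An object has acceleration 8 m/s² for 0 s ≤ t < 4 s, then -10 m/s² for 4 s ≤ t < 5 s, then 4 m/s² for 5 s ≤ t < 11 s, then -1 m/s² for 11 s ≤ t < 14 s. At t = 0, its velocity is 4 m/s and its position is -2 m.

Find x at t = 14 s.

On each constant-a segment, Δv = aΔt and Δx = v₀Δt + ½aΔt²; chain segment to segment.
0–4 s: v starts 4 m/s; Δx = 4·4 + ½·8·4² = 80 m; v ends 36 m/s.
4–5 s: v starts 36 m/s; Δx = 36·1 + ½·-10·1² = 31 m; v ends 26 m/s.
5–11 s: v starts 26 m/s; Δx = 26·6 + ½·4·6² = 228 m; v ends 50 m/s.
11–14 s: v starts 50 m/s; Δx = 50·3 + ½·-1·3² = 145.5 m; v ends 47 m/s.
x(14) = -2 + Σ Δx = 482.5 m.

482.5 m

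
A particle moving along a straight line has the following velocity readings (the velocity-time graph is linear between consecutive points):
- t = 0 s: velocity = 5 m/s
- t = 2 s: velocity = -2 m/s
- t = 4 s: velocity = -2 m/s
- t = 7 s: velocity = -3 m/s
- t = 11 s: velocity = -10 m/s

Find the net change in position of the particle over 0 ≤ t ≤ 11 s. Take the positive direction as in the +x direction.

Displacement is the signed area under the v-t curve.
0–2 s: ½(5 + -2)(2) = 3 m
2–4 s: -2 × 2 = -4 m
4–7 s: ½(-2 + -3)(3) = -7.5 m
7–11 s: ½(-3 + -10)(4) = -26 m
Net displacement = -34.5 m

-34.5 m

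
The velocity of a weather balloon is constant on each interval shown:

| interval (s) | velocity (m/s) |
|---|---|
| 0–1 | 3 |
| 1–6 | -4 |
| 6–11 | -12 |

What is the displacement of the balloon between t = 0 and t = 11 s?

-77 m

Displacement is the signed area under the v-t curve.
0–1 s: 3 × 1 = 3 m
1–6 s: -4 × 5 = -20 m
6–11 s: -12 × 5 = -60 m
Net displacement = -77 m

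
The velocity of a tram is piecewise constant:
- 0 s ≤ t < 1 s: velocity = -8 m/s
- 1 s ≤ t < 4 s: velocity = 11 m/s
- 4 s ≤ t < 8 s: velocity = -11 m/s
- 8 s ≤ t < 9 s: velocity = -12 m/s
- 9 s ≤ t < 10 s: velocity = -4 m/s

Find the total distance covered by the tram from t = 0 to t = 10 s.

Total distance travelled is ∫|v| dt — sum the magnitudes of each area piece.
0–1 s: |-8| × 1 = 8 m
1–4 s: |11| × 3 = 33 m
4–8 s: |-11| × 4 = 44 m
8–9 s: |-12| × 1 = 12 m
9–10 s: |-4| × 1 = 4 m
Total distance = 101 m

101 m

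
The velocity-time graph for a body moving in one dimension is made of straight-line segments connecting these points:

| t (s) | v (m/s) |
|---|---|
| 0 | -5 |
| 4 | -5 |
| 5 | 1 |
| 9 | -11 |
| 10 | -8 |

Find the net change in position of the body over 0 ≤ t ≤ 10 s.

-51.5 m

Displacement is the signed area under the v-t curve.
0–4 s: -5 × 4 = -20 m
4–5 s: ½(-5 + 1)(1) = -2 m
5–9 s: ½(1 + -11)(4) = -20 m
9–10 s: ½(-11 + -8)(1) = -9.5 m
Net displacement = -51.5 m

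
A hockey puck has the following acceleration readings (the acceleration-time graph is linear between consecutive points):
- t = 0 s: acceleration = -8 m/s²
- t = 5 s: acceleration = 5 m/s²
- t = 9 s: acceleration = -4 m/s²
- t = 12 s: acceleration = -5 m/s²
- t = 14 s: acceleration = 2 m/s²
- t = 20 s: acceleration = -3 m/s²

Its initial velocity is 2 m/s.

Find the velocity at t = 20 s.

Δv equals the area under the a-t graph; then v = v₀ + Δv.
0–5 s: ½(-8 + 5)(5) = -7.5 m/s
5–9 s: ½(5 + -4)(4) = 2 m/s
9–12 s: ½(-4 + -5)(3) = -13.5 m/s
12–14 s: ½(-5 + 2)(2) = -3 m/s
14–20 s: ½(2 + -3)(6) = -3 m/s
Δv = -25 m/s, so v(20) = 2 + (-25) = -23 m/s.

-23 m/s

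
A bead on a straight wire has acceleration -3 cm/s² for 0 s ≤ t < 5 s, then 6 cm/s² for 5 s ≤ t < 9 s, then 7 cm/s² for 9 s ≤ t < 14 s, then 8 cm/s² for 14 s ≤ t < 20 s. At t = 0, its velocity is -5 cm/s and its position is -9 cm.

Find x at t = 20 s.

382 cm

On each constant-a segment, Δv = aΔt and Δx = v₀Δt + ½aΔt²; chain segment to segment.
0–5 s: v starts -5 cm/s; Δx = -5·5 + ½·-3·5² = -62.5 cm; v ends -20 cm/s.
5–9 s: v starts -20 cm/s; Δx = -20·4 + ½·6·4² = -32 cm; v ends 4 cm/s.
9–14 s: v starts 4 cm/s; Δx = 4·5 + ½·7·5² = 107.5 cm; v ends 39 cm/s.
14–20 s: v starts 39 cm/s; Δx = 39·6 + ½·8·6² = 378 cm; v ends 87 cm/s.
x(20) = -9 + Σ Δx = 382 cm.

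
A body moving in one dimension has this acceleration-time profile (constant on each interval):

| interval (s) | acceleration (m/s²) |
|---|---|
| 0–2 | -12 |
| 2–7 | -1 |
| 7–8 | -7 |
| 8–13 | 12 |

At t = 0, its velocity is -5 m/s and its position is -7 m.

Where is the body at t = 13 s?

On each constant-a segment, Δv = aΔt and Δx = v₀Δt + ½aΔt²; chain segment to segment.
0–2 s: v starts -5 m/s; Δx = -5·2 + ½·-12·2² = -34 m; v ends -29 m/s.
2–7 s: v starts -29 m/s; Δx = -29·5 + ½·-1·5² = -157.5 m; v ends -34 m/s.
7–8 s: v starts -34 m/s; Δx = -34·1 + ½·-7·1² = -37.5 m; v ends -41 m/s.
8–13 s: v starts -41 m/s; Δx = -41·5 + ½·12·5² = -55 m; v ends 19 m/s.
x(13) = -7 + Σ Δx = -291 m.

-291 m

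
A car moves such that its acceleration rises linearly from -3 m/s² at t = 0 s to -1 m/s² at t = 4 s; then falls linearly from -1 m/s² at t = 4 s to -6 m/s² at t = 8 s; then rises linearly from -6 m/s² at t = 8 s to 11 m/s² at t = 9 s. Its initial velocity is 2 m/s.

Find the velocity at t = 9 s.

Δv equals the area under the a-t graph; then v = v₀ + Δv.
0–4 s: ½(-3 + -1)(4) = -8 m/s
4–8 s: ½(-1 + -6)(4) = -14 m/s
8–9 s: ½(-6 + 11)(1) = 2.5 m/s
Δv = -19.5 m/s, so v(9) = 2 + (-19.5) = -17.5 m/s.

-17.5 m/s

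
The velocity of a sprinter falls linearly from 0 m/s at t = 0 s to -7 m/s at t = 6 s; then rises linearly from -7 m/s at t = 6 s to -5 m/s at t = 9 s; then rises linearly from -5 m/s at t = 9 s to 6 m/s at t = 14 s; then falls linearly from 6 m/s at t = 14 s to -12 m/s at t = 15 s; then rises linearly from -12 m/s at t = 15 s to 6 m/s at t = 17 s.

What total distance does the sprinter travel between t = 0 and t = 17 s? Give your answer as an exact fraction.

1493/22 m

Distance (not displacement) is the total path length: add the absolute areas under v-t.
0–6 s: |½(0 + -7)(6)| = 21 m
6–9 s: |½(-7 + -5)(3)| = 18 m
9–14 s: v = 0 at t = 124/11 s; triangle areas 125/22 + 90/11 = 305/22 m
14–15 s: v = 0 at t = 43/3 s; triangle areas 1 + 4 = 5 m
15–17 s: v = 0 at t = 49/3 s; triangle areas 8 + 2 = 10 m
Total distance = 1493/22 m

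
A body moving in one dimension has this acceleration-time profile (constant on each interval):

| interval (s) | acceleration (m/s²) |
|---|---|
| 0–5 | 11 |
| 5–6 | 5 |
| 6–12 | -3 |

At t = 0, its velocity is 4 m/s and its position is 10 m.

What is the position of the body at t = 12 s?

On each constant-a segment, Δv = aΔt and Δx = v₀Δt + ½aΔt²; chain segment to segment.
0–5 s: v starts 4 m/s; Δx = 4·5 + ½·11·5² = 157.5 m; v ends 59 m/s.
5–6 s: v starts 59 m/s; Δx = 59·1 + ½·5·1² = 61.5 m; v ends 64 m/s.
6–12 s: v starts 64 m/s; Δx = 64·6 + ½·-3·6² = 330 m; v ends 46 m/s.
x(12) = 10 + Σ Δx = 559 m.

559 m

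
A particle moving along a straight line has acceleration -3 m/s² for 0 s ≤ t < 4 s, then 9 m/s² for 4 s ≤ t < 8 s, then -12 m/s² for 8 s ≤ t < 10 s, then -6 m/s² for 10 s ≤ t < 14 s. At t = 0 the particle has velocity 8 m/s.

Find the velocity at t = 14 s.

Δv equals the area under the a-t graph; then v = v₀ + Δv.
0–4 s: -3 × 4 = -12 m/s
4–8 s: 9 × 4 = 36 m/s
8–10 s: -12 × 2 = -24 m/s
10–14 s: -6 × 4 = -24 m/s
Δv = -24 m/s, so v(14) = 8 + (-24) = -16 m/s.

-16 m/s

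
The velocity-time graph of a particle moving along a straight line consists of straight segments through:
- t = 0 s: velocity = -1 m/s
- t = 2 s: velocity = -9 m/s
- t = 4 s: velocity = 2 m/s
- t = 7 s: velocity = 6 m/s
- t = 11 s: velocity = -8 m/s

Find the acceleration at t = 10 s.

Acceleration is the slope of the v-t graph on 7–11 s: (-8 − 6)/(11 − 7) = -3.5 m/s².

-3.5 m/s²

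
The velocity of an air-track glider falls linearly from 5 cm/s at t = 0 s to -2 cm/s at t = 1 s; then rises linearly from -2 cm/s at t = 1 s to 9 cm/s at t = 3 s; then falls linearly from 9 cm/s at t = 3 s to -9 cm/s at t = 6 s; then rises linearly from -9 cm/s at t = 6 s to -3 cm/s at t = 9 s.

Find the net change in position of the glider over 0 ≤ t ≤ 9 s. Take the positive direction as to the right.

-9.5 cm

Displacement is the signed area under the v-t curve.
0–1 s: ½(5 + -2)(1) = 1.5 cm
1–3 s: ½(-2 + 9)(2) = 7 cm
3–6 s: ½(9 + -9)(3) = 0 cm
6–9 s: ½(-9 + -3)(3) = -18 cm
Net displacement = -9.5 cm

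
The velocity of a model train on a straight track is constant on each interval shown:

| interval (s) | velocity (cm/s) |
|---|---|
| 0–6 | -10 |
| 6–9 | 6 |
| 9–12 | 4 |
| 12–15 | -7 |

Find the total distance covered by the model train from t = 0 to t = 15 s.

Distance (not displacement) is the total path length: add the absolute areas under v-t.
0–6 s: |-10| × 6 = 60 cm
6–9 s: |6| × 3 = 18 cm
9–12 s: |4| × 3 = 12 cm
12–15 s: |-7| × 3 = 21 cm
Total distance = 111 cm

111 cm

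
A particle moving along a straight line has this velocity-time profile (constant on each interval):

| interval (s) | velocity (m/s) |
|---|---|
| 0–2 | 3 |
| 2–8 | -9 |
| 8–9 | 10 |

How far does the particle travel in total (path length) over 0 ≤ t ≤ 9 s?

70 m

Distance (not displacement) is the total path length: add the absolute areas under v-t.
0–2 s: |3| × 2 = 6 m
2–8 s: |-9| × 6 = 54 m
8–9 s: |10| × 1 = 10 m
Total distance = 70 m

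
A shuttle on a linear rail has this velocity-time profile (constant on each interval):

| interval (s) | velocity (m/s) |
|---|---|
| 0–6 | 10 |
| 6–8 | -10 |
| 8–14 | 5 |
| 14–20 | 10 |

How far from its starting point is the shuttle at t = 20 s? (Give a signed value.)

Net displacement equals the area under the velocity-time graph (areas below the axis count negative).
0–6 s: 10 × 6 = 60 m
6–8 s: -10 × 2 = -20 m
8–14 s: 5 × 6 = 30 m
14–20 s: 10 × 6 = 60 m
Net displacement = 130 m

130 m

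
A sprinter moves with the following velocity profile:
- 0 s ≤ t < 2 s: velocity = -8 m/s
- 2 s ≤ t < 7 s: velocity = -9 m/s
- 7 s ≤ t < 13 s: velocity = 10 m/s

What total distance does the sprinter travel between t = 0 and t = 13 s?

Total distance travelled is ∫|v| dt — sum the magnitudes of each area piece.
0–2 s: |-8| × 2 = 16 m
2–7 s: |-9| × 5 = 45 m
7–13 s: |10| × 6 = 60 m
Total distance = 121 m

121 m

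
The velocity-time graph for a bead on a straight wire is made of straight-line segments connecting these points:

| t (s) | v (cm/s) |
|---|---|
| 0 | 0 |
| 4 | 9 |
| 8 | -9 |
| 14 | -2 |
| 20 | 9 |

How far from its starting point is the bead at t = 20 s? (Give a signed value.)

Displacement is the signed area under the v-t curve.
0–4 s: ½(0 + 9)(4) = 18 cm
4–8 s: ½(9 + -9)(4) = 0 cm
8–14 s: ½(-9 + -2)(6) = -33 cm
14–20 s: ½(-2 + 9)(6) = 21 cm
Net displacement = 6 cm

6 cm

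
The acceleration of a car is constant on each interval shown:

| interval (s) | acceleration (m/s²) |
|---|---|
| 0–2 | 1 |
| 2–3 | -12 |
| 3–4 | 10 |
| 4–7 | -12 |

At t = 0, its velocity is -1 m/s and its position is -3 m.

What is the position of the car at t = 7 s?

On each constant-a segment, Δv = aΔt and Δx = v₀Δt + ½aΔt²; chain segment to segment.
0–2 s: v starts -1 m/s; Δx = -1·2 + ½·1·2² = 0 m; v ends 1 m/s.
2–3 s: v starts 1 m/s; Δx = 1·1 + ½·-12·1² = -5 m; v ends -11 m/s.
3–4 s: v starts -11 m/s; Δx = -11·1 + ½·10·1² = -6 m; v ends -1 m/s.
4–7 s: v starts -1 m/s; Δx = -1·3 + ½·-12·3² = -57 m; v ends -37 m/s.
x(7) = -3 + Σ Δx = -71 m.

-71 m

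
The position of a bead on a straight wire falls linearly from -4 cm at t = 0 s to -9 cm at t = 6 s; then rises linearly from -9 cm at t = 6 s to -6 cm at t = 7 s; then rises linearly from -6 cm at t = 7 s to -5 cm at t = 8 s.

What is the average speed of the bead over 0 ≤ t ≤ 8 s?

1.125 cm/s

Average speed = (total path length)/(elapsed time); on a piecewise-linear x-t graph the path length is Σ|Δx|.
0–6 s: |Δx| = |-9 − -4| = 5 cm
6–7 s: |Δx| = |-6 − -9| = 3 cm
7–8 s: |Δx| = |-5 − -6| = 1 cm
Total path = 9 cm; average speed = 9/8 = 1.125 cm/s.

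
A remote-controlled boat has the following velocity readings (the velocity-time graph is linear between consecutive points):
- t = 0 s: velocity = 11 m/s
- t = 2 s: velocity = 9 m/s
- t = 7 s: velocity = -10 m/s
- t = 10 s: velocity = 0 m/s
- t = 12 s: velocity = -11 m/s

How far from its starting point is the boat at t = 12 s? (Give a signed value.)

Displacement is the signed area under the v-t curve.
0–2 s: ½(11 + 9)(2) = 20 m
2–7 s: ½(9 + -10)(5) = -2.5 m
7–10 s: ½(-10 + 0)(3) = -15 m
10–12 s: ½(0 + -11)(2) = -11 m
Net displacement = -8.5 m

-8.5 m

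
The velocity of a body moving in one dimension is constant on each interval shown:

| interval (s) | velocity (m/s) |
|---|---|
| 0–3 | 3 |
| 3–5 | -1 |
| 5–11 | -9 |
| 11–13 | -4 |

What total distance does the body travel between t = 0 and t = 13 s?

Distance (not displacement) is the total path length: add the absolute areas under v-t.
0–3 s: |3| × 3 = 9 m
3–5 s: |-1| × 2 = 2 m
5–11 s: |-9| × 6 = 54 m
11–13 s: |-4| × 2 = 8 m
Total distance = 73 m

73 m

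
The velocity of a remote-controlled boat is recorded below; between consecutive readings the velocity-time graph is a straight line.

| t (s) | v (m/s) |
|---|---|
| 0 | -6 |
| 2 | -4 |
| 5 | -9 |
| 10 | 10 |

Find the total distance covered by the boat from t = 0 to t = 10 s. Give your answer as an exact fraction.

1013/19 m

Total distance travelled is ∫|v| dt — sum the magnitudes of each area piece.
0–2 s: |½(-6 + -4)(2)| = 10 m
2–5 s: |½(-4 + -9)(3)| = 19.5 m
5–10 s: v = 0 at t = 140/19 s; triangle areas 405/38 + 250/19 = 905/38 m
Total distance = 1013/19 m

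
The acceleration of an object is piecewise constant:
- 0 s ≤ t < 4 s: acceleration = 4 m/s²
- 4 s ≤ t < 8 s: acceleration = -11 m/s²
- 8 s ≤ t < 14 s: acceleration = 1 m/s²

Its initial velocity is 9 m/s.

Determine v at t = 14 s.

-13 m/s

Δv equals the area under the a-t graph; then v = v₀ + Δv.
0–4 s: 4 × 4 = 16 m/s
4–8 s: -11 × 4 = -44 m/s
8–14 s: 1 × 6 = 6 m/s
Δv = -22 m/s, so v(14) = 9 + (-22) = -13 m/s.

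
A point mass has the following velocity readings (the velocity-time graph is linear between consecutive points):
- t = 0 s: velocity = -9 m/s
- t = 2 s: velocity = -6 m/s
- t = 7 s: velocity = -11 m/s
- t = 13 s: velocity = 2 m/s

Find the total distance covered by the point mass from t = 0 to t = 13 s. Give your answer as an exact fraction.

Distance (not displacement) is the total path length: add the absolute areas under v-t.
0–2 s: |½(-9 + -6)(2)| = 15 m
2–7 s: |½(-6 + -11)(5)| = 42.5 m
7–13 s: v = 0 at t = 157/13 s; triangle areas 363/13 + 12/13 = 375/13 m
Total distance = 2245/26 m

2245/26 m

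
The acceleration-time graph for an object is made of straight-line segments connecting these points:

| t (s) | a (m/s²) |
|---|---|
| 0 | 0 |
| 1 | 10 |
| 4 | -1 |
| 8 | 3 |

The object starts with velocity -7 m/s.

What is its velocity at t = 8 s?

Δv equals the area under the a-t graph; then v = v₀ + Δv.
0–1 s: ½(0 + 10)(1) = 5 m/s
1–4 s: ½(10 + -1)(3) = 13.5 m/s
4–8 s: ½(-1 + 3)(4) = 4 m/s
Δv = 22.5 m/s, so v(8) = -7 + (22.5) = 15.5 m/s.

15.5 m/s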